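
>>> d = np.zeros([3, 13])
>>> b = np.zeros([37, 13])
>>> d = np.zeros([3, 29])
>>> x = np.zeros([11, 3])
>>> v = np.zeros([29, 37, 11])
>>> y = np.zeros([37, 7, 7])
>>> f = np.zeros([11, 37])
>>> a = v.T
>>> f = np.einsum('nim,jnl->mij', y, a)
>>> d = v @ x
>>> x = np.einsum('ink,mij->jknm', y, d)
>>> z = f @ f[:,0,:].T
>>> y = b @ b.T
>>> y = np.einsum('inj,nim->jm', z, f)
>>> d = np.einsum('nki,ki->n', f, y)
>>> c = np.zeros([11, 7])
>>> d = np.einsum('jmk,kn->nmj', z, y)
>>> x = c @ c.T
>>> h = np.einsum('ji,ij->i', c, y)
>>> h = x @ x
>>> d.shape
(11, 7, 7)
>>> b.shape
(37, 13)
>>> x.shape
(11, 11)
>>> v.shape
(29, 37, 11)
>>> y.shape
(7, 11)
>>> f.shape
(7, 7, 11)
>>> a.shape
(11, 37, 29)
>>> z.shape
(7, 7, 7)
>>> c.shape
(11, 7)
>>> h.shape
(11, 11)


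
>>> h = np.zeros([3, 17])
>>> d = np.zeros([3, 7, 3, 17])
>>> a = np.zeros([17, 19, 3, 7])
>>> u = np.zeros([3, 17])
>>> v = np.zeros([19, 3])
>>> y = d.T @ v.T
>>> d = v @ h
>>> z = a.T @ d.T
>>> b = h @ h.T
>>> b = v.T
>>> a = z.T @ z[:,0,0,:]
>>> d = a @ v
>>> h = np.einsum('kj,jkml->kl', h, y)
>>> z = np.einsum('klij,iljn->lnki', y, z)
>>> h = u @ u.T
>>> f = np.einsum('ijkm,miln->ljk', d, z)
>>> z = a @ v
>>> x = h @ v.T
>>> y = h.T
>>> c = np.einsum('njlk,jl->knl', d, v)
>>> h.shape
(3, 3)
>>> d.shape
(19, 19, 3, 3)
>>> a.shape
(19, 19, 3, 19)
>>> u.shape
(3, 17)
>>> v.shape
(19, 3)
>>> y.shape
(3, 3)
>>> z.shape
(19, 19, 3, 3)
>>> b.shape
(3, 19)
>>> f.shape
(17, 19, 3)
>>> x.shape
(3, 19)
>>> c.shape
(3, 19, 3)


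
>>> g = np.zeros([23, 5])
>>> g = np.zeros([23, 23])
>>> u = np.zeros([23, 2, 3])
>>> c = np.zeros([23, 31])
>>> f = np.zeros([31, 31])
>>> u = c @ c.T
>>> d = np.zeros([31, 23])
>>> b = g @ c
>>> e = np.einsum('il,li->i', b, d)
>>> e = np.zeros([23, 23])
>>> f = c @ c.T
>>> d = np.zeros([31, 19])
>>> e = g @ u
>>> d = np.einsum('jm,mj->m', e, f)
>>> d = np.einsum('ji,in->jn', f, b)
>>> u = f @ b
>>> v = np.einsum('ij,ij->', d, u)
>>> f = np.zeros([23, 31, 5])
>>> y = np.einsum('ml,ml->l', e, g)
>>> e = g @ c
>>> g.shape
(23, 23)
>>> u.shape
(23, 31)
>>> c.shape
(23, 31)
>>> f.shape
(23, 31, 5)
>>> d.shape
(23, 31)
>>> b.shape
(23, 31)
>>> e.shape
(23, 31)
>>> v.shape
()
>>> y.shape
(23,)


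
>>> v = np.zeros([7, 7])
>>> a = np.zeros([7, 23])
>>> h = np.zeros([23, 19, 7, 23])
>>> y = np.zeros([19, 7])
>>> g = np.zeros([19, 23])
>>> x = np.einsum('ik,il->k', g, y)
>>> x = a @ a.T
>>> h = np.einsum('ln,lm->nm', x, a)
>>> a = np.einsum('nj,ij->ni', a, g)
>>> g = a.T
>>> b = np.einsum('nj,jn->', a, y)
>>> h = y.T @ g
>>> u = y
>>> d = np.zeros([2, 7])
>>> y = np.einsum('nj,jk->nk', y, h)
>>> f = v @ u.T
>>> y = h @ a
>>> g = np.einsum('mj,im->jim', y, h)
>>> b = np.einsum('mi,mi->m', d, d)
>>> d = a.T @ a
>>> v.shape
(7, 7)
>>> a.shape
(7, 19)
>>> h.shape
(7, 7)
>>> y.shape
(7, 19)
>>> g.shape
(19, 7, 7)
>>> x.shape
(7, 7)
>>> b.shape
(2,)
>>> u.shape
(19, 7)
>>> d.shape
(19, 19)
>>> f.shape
(7, 19)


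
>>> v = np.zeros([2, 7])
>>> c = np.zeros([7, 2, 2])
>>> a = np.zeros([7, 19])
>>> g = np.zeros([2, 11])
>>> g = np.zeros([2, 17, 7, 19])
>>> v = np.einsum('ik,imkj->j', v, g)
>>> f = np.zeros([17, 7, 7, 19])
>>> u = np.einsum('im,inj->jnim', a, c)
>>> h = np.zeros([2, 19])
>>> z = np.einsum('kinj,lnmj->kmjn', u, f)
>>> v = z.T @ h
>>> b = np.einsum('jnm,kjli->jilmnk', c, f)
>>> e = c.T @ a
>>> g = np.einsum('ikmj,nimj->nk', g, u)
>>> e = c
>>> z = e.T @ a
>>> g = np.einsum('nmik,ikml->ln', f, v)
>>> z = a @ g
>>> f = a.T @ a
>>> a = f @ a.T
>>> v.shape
(7, 19, 7, 19)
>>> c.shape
(7, 2, 2)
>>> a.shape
(19, 7)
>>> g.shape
(19, 17)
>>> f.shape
(19, 19)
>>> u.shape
(2, 2, 7, 19)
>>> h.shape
(2, 19)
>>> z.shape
(7, 17)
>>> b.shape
(7, 19, 7, 2, 2, 17)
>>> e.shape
(7, 2, 2)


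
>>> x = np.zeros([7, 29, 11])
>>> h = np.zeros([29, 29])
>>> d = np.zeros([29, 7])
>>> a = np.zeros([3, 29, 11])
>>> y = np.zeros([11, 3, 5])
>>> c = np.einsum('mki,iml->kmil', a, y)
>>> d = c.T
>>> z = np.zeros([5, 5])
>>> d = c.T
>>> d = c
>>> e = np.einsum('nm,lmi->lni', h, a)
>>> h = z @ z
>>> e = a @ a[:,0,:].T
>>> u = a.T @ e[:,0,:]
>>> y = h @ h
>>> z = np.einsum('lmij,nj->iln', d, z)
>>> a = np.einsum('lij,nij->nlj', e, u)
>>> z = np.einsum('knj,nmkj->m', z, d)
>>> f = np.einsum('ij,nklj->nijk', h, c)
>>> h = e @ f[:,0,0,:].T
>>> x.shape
(7, 29, 11)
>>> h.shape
(3, 29, 29)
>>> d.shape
(29, 3, 11, 5)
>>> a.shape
(11, 3, 3)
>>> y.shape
(5, 5)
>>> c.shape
(29, 3, 11, 5)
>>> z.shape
(3,)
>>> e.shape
(3, 29, 3)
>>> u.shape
(11, 29, 3)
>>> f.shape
(29, 5, 5, 3)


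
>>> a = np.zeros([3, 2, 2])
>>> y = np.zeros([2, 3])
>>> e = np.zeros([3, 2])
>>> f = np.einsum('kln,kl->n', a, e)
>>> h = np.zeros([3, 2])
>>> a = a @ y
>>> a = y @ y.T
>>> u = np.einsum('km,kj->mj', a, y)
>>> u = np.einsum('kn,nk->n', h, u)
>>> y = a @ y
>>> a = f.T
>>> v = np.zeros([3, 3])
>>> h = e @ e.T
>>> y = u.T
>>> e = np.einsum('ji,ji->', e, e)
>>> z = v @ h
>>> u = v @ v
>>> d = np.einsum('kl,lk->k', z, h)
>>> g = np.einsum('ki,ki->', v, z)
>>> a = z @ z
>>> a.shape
(3, 3)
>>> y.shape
(2,)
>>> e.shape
()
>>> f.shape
(2,)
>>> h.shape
(3, 3)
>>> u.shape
(3, 3)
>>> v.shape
(3, 3)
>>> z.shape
(3, 3)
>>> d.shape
(3,)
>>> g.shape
()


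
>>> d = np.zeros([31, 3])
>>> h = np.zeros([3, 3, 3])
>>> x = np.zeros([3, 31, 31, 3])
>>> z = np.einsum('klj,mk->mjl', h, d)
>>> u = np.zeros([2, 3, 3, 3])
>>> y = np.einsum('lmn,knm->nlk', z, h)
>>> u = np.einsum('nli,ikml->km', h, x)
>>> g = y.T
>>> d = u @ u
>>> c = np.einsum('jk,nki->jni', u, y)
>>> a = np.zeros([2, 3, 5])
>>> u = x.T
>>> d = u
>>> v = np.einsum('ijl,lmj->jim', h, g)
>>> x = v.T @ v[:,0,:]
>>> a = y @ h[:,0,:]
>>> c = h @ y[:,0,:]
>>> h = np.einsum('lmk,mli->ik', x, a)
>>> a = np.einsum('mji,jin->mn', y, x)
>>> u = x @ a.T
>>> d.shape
(3, 31, 31, 3)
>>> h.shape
(3, 31)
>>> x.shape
(31, 3, 31)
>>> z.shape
(31, 3, 3)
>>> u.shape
(31, 3, 3)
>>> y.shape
(3, 31, 3)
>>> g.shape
(3, 31, 3)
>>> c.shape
(3, 3, 3)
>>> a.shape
(3, 31)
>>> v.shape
(3, 3, 31)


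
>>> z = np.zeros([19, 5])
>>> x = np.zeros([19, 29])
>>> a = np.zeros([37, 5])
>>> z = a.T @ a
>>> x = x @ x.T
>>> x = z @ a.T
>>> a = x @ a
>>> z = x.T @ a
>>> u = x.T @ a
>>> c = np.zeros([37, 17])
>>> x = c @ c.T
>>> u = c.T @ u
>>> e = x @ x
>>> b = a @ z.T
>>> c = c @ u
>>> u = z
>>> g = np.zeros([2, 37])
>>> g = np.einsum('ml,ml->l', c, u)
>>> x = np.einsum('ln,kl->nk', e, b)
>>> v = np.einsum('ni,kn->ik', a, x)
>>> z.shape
(37, 5)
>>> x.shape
(37, 5)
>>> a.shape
(5, 5)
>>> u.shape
(37, 5)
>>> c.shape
(37, 5)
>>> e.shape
(37, 37)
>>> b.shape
(5, 37)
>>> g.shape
(5,)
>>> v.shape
(5, 37)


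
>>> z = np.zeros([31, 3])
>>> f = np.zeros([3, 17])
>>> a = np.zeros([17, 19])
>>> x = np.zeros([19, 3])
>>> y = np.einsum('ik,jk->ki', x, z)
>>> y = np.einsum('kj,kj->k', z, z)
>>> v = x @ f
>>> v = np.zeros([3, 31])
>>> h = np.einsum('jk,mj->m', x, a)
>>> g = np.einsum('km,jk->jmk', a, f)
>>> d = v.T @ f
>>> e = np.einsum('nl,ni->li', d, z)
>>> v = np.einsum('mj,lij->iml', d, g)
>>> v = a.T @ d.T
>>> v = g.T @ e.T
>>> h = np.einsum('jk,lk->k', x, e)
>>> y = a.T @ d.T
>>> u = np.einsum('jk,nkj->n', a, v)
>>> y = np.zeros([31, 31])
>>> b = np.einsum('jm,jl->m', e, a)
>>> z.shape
(31, 3)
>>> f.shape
(3, 17)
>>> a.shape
(17, 19)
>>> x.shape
(19, 3)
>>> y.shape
(31, 31)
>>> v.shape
(17, 19, 17)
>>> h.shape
(3,)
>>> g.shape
(3, 19, 17)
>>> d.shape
(31, 17)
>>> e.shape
(17, 3)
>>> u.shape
(17,)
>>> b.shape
(3,)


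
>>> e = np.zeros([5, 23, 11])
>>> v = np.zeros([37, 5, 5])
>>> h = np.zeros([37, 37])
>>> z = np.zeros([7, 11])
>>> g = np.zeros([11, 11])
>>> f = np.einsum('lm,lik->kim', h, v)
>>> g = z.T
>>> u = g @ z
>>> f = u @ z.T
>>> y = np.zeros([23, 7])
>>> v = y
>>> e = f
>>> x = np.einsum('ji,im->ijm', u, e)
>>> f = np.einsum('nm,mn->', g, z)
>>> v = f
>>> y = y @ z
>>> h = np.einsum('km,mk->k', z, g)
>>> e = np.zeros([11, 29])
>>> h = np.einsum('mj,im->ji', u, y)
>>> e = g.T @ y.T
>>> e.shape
(7, 23)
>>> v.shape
()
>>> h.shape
(11, 23)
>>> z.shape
(7, 11)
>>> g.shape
(11, 7)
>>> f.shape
()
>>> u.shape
(11, 11)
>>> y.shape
(23, 11)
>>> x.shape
(11, 11, 7)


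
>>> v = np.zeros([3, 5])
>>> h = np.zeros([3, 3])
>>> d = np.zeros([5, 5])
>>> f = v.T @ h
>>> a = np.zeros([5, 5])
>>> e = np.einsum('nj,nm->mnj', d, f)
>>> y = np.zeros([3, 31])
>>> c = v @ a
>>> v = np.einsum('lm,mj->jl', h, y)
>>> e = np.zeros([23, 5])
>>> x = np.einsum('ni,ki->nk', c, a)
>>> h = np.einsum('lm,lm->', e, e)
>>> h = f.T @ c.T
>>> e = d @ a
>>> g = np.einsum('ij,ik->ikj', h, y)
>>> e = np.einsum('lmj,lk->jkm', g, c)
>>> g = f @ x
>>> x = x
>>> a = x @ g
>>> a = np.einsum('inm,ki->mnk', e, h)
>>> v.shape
(31, 3)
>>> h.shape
(3, 3)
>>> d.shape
(5, 5)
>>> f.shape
(5, 3)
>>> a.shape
(31, 5, 3)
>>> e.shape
(3, 5, 31)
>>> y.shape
(3, 31)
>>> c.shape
(3, 5)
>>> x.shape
(3, 5)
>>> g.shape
(5, 5)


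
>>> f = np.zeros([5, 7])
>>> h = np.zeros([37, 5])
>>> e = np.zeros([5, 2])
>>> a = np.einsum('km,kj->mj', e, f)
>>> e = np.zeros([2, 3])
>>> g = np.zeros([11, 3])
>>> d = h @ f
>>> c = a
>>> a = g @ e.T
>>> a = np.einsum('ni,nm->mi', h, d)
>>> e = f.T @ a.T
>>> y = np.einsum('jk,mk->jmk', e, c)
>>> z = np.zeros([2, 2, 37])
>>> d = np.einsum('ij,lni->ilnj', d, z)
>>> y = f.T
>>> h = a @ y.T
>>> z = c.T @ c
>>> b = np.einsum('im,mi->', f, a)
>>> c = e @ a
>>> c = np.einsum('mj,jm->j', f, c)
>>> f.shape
(5, 7)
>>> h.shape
(7, 7)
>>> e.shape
(7, 7)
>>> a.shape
(7, 5)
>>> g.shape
(11, 3)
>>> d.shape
(37, 2, 2, 7)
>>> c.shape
(7,)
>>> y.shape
(7, 5)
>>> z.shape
(7, 7)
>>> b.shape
()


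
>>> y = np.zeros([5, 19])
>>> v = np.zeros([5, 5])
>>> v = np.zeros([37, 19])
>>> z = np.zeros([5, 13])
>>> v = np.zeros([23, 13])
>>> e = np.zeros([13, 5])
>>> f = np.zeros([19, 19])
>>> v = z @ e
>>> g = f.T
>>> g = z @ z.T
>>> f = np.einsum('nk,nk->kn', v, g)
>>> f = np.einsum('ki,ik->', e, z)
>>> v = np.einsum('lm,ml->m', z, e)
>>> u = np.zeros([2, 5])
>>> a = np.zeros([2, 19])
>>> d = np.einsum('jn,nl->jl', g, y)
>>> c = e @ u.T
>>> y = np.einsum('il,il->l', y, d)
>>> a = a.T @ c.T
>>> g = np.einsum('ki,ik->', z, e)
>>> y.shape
(19,)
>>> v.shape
(13,)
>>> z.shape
(5, 13)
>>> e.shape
(13, 5)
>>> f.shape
()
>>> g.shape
()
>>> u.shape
(2, 5)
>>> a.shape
(19, 13)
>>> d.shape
(5, 19)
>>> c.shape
(13, 2)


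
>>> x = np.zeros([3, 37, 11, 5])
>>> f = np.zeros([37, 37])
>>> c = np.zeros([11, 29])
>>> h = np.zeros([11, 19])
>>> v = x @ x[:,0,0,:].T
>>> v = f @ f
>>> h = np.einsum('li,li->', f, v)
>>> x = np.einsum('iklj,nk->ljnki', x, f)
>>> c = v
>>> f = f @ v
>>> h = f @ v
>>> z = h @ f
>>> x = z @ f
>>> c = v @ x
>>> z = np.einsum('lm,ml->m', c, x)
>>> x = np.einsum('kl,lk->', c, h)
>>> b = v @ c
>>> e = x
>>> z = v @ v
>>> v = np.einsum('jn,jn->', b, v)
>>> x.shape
()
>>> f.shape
(37, 37)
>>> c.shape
(37, 37)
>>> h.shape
(37, 37)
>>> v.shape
()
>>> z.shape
(37, 37)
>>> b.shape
(37, 37)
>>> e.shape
()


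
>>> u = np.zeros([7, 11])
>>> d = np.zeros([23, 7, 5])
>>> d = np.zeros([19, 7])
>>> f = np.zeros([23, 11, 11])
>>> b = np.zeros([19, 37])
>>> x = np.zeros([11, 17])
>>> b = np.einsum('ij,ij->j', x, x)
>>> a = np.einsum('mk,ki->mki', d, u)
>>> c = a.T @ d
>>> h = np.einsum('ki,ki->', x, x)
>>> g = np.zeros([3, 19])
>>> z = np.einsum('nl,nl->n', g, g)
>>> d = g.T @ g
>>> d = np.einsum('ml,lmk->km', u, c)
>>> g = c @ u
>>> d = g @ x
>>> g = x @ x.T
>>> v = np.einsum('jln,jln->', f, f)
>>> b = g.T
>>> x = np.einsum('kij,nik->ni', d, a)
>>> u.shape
(7, 11)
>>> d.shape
(11, 7, 17)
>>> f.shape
(23, 11, 11)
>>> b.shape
(11, 11)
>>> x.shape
(19, 7)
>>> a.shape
(19, 7, 11)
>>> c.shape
(11, 7, 7)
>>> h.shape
()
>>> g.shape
(11, 11)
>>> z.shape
(3,)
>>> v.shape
()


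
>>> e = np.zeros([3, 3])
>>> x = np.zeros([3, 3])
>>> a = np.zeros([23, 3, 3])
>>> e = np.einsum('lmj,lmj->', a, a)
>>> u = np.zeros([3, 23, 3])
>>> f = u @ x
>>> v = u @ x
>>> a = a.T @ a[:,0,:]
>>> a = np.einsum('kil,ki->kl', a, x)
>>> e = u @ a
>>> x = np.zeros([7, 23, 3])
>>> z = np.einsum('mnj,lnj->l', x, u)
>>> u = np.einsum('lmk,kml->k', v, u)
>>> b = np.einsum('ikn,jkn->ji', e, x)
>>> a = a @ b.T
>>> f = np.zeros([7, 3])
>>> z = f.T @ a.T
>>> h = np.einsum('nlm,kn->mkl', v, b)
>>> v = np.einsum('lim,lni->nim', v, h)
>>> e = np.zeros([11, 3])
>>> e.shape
(11, 3)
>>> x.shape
(7, 23, 3)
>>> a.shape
(3, 7)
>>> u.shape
(3,)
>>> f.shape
(7, 3)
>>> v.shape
(7, 23, 3)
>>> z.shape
(3, 3)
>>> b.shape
(7, 3)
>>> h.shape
(3, 7, 23)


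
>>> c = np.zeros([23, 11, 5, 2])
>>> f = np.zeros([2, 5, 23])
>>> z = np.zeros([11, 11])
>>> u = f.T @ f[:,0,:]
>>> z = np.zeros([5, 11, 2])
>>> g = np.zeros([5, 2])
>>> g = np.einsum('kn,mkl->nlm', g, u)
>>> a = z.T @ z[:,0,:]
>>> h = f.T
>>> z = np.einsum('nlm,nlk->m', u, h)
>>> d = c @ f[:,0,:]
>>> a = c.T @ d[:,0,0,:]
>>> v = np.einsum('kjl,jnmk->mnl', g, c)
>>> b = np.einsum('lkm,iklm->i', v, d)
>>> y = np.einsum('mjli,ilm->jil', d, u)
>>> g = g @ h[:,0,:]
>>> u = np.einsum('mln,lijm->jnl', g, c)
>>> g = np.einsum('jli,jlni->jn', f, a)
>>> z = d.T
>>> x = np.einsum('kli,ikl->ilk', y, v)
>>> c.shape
(23, 11, 5, 2)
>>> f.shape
(2, 5, 23)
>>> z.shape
(23, 5, 11, 23)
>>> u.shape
(5, 2, 23)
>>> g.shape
(2, 11)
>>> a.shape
(2, 5, 11, 23)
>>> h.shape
(23, 5, 2)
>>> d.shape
(23, 11, 5, 23)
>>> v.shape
(5, 11, 23)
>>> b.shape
(23,)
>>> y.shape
(11, 23, 5)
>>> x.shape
(5, 23, 11)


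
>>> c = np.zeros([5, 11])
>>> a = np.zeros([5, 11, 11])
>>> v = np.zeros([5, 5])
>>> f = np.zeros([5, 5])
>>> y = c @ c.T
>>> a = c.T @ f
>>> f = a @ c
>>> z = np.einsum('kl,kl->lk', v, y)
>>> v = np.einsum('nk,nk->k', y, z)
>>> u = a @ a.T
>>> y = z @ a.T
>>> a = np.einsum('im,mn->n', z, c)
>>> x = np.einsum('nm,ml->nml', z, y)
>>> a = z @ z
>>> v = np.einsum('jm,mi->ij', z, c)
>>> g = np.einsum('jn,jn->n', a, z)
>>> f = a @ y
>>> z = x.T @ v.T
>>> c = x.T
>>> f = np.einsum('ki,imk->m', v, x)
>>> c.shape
(11, 5, 5)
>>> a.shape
(5, 5)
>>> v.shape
(11, 5)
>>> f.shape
(5,)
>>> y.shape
(5, 11)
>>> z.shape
(11, 5, 11)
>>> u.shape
(11, 11)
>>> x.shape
(5, 5, 11)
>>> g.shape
(5,)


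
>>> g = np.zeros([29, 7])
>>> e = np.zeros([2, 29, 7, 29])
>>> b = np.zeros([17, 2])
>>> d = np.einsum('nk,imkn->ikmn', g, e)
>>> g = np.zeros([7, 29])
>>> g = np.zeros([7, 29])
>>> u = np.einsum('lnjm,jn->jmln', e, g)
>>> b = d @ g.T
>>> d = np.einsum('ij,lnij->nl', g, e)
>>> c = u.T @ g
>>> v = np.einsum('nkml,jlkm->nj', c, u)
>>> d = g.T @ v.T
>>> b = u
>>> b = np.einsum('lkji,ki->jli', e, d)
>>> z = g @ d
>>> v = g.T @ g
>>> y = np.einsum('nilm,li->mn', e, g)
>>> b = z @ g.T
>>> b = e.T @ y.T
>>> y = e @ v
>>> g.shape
(7, 29)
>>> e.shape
(2, 29, 7, 29)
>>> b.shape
(29, 7, 29, 29)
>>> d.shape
(29, 29)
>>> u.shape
(7, 29, 2, 29)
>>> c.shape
(29, 2, 29, 29)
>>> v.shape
(29, 29)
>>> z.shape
(7, 29)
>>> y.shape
(2, 29, 7, 29)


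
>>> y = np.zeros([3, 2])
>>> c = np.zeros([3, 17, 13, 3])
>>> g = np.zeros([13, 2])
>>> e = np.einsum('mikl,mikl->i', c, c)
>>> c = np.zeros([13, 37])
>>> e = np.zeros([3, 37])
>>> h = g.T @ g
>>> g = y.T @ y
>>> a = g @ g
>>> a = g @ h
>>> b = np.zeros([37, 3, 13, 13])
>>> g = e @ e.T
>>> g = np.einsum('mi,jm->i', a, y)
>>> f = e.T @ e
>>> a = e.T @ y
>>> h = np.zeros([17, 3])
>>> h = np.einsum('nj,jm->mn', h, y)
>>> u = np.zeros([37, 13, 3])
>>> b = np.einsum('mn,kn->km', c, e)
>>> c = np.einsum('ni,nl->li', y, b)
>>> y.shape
(3, 2)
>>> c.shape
(13, 2)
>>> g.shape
(2,)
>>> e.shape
(3, 37)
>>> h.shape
(2, 17)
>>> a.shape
(37, 2)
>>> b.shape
(3, 13)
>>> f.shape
(37, 37)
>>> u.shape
(37, 13, 3)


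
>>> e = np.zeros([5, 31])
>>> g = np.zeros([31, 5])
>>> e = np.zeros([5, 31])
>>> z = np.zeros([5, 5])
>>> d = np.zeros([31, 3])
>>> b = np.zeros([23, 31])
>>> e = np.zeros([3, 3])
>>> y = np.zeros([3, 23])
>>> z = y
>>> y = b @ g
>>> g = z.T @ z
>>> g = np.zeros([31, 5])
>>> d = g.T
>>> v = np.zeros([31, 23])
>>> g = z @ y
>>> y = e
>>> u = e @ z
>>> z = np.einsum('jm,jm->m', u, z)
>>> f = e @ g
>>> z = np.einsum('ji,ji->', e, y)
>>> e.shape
(3, 3)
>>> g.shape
(3, 5)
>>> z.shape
()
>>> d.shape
(5, 31)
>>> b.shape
(23, 31)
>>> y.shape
(3, 3)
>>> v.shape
(31, 23)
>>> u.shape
(3, 23)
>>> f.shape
(3, 5)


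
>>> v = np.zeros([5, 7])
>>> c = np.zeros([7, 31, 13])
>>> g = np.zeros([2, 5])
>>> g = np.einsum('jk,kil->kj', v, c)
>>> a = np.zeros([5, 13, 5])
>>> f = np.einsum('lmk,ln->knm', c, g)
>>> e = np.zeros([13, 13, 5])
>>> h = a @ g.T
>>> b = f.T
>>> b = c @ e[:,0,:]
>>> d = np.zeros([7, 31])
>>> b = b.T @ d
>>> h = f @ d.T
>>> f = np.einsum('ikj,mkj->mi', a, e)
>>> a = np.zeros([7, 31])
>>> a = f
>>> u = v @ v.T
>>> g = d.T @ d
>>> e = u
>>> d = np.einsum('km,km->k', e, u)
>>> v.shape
(5, 7)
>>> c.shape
(7, 31, 13)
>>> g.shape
(31, 31)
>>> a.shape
(13, 5)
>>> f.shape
(13, 5)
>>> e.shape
(5, 5)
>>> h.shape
(13, 5, 7)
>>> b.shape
(5, 31, 31)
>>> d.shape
(5,)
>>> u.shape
(5, 5)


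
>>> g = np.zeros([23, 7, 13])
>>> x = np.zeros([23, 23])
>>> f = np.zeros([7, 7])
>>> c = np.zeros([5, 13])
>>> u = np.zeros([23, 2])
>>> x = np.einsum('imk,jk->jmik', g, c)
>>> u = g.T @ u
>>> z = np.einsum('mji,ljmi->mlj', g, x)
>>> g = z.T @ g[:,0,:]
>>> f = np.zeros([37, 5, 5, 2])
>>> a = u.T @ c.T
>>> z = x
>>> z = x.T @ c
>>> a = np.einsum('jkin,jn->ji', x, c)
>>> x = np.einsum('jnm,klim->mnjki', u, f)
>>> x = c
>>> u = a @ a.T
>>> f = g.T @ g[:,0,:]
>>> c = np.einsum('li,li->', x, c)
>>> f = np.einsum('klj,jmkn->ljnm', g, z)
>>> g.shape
(7, 5, 13)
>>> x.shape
(5, 13)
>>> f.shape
(5, 13, 13, 23)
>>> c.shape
()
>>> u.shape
(5, 5)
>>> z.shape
(13, 23, 7, 13)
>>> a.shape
(5, 23)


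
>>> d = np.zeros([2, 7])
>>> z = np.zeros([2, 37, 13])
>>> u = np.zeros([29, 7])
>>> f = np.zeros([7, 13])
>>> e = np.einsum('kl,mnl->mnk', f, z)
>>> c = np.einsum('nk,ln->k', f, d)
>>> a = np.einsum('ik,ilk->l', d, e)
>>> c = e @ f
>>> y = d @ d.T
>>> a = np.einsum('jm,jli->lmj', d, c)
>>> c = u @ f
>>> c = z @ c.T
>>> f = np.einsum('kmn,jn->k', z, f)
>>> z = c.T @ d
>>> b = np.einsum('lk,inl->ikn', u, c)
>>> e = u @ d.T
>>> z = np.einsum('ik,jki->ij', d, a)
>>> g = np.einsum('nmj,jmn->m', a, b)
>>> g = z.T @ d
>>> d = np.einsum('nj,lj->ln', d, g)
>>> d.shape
(37, 2)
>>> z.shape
(2, 37)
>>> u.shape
(29, 7)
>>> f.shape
(2,)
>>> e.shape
(29, 2)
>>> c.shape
(2, 37, 29)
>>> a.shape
(37, 7, 2)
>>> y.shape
(2, 2)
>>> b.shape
(2, 7, 37)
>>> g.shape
(37, 7)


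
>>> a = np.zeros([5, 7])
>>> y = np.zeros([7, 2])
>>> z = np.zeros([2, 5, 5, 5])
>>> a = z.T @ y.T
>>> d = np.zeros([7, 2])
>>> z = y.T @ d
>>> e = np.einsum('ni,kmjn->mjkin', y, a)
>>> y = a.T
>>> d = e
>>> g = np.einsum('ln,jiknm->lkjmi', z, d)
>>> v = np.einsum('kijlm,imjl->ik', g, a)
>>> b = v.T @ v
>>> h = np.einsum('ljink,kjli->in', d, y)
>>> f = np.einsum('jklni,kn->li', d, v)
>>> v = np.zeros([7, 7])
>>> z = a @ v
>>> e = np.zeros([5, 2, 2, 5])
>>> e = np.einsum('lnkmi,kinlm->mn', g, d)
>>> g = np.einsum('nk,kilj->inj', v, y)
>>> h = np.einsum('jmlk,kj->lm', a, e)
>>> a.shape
(5, 5, 5, 7)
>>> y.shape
(7, 5, 5, 5)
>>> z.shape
(5, 5, 5, 7)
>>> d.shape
(5, 5, 5, 2, 7)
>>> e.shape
(7, 5)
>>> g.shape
(5, 7, 5)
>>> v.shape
(7, 7)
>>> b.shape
(2, 2)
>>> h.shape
(5, 5)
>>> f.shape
(5, 7)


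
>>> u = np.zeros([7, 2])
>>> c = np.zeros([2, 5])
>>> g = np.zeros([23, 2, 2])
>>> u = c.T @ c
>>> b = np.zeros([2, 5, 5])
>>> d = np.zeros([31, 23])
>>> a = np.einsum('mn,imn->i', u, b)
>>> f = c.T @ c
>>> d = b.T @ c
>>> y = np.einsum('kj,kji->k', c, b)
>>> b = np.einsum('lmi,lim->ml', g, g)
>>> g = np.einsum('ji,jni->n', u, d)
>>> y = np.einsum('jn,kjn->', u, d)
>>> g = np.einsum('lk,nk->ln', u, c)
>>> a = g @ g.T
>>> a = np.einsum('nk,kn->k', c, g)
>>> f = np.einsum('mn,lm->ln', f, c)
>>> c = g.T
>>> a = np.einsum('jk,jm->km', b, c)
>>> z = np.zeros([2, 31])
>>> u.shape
(5, 5)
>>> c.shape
(2, 5)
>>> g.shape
(5, 2)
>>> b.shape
(2, 23)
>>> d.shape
(5, 5, 5)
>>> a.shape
(23, 5)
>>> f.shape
(2, 5)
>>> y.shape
()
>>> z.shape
(2, 31)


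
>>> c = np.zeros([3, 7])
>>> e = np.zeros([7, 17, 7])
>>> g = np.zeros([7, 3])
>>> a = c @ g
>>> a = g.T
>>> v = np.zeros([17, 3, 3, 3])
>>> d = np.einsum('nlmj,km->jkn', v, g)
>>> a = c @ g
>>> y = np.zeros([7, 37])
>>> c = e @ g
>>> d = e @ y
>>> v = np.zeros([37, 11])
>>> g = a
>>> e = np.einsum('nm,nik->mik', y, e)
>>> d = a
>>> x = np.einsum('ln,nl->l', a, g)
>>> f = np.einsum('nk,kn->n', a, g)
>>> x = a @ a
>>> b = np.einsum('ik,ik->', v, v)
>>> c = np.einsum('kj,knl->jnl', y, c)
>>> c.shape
(37, 17, 3)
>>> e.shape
(37, 17, 7)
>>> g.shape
(3, 3)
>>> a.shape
(3, 3)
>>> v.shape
(37, 11)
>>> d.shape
(3, 3)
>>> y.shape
(7, 37)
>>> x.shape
(3, 3)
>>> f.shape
(3,)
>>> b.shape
()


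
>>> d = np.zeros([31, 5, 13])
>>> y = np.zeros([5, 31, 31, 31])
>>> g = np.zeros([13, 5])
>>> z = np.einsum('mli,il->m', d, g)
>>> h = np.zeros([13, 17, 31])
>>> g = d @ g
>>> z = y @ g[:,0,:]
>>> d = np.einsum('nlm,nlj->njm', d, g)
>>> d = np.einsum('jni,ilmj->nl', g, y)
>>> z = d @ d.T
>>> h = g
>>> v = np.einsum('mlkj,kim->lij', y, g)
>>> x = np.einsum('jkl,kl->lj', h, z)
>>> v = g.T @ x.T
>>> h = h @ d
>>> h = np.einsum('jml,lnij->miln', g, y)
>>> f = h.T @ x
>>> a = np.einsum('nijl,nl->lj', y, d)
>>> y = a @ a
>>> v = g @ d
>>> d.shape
(5, 31)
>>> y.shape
(31, 31)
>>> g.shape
(31, 5, 5)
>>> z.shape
(5, 5)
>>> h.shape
(5, 31, 5, 31)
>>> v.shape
(31, 5, 31)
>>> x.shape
(5, 31)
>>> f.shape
(31, 5, 31, 31)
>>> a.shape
(31, 31)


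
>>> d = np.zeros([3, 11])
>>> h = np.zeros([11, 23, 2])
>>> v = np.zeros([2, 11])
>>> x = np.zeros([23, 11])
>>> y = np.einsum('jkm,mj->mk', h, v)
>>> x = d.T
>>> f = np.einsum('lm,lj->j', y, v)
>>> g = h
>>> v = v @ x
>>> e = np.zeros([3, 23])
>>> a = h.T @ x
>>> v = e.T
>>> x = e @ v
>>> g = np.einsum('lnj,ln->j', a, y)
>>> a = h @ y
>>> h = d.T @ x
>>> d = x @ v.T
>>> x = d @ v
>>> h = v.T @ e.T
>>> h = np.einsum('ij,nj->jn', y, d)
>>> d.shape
(3, 23)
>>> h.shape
(23, 3)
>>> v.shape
(23, 3)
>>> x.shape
(3, 3)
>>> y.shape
(2, 23)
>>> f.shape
(11,)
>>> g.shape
(3,)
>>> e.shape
(3, 23)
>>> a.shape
(11, 23, 23)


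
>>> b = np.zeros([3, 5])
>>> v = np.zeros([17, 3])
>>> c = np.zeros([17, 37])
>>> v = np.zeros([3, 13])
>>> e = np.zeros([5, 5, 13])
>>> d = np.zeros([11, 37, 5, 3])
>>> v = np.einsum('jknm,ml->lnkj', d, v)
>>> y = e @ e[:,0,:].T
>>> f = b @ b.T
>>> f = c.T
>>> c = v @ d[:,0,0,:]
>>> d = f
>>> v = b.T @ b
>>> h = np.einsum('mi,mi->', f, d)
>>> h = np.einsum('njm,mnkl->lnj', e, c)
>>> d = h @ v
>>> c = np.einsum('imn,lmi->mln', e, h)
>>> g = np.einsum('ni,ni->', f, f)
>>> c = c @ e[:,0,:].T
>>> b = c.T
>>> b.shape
(5, 3, 5)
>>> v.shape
(5, 5)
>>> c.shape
(5, 3, 5)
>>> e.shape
(5, 5, 13)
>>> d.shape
(3, 5, 5)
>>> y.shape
(5, 5, 5)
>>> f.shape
(37, 17)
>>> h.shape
(3, 5, 5)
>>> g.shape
()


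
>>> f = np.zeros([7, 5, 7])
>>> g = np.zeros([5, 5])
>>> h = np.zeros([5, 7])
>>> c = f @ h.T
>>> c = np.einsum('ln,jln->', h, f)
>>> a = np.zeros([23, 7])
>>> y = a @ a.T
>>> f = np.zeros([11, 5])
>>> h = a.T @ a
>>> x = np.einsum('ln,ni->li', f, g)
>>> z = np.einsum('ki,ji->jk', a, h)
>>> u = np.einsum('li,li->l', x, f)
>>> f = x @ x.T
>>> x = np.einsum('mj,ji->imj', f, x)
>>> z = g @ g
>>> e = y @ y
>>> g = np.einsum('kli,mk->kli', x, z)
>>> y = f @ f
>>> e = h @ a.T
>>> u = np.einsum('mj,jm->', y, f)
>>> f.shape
(11, 11)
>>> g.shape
(5, 11, 11)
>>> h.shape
(7, 7)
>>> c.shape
()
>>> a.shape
(23, 7)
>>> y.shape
(11, 11)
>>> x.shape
(5, 11, 11)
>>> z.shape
(5, 5)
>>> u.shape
()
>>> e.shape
(7, 23)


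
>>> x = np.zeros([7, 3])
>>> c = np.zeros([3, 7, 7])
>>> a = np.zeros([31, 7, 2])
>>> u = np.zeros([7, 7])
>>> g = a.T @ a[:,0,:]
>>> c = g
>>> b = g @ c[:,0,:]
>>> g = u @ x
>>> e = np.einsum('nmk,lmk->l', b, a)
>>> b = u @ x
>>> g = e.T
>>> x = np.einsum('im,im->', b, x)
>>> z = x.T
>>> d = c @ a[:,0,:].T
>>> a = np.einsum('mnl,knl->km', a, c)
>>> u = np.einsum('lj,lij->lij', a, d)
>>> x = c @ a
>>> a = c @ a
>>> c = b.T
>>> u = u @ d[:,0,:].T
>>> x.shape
(2, 7, 31)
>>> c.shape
(3, 7)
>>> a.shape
(2, 7, 31)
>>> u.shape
(2, 7, 2)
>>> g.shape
(31,)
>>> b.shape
(7, 3)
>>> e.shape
(31,)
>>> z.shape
()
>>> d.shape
(2, 7, 31)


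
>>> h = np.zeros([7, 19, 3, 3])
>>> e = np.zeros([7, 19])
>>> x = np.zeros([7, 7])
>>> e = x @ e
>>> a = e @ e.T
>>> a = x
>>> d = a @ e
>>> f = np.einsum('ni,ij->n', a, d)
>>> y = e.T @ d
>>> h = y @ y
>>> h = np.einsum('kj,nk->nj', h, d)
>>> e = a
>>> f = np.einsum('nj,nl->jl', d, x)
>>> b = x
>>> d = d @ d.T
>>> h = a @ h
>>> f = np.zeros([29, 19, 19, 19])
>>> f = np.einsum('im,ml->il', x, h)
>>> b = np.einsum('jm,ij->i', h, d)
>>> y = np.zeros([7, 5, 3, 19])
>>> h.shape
(7, 19)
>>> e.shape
(7, 7)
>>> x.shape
(7, 7)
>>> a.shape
(7, 7)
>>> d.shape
(7, 7)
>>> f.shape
(7, 19)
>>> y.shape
(7, 5, 3, 19)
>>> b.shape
(7,)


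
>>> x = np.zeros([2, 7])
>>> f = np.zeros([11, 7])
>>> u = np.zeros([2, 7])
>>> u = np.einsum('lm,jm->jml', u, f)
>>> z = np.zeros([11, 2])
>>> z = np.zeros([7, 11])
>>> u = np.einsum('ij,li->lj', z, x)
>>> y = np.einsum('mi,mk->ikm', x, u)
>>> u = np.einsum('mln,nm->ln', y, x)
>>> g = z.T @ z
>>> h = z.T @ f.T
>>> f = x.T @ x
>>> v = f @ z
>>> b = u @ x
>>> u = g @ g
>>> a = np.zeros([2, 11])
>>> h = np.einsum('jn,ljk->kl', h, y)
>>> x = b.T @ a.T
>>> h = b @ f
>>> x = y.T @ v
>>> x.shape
(2, 11, 11)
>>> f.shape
(7, 7)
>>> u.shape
(11, 11)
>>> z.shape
(7, 11)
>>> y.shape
(7, 11, 2)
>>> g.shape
(11, 11)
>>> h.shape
(11, 7)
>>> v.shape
(7, 11)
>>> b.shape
(11, 7)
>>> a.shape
(2, 11)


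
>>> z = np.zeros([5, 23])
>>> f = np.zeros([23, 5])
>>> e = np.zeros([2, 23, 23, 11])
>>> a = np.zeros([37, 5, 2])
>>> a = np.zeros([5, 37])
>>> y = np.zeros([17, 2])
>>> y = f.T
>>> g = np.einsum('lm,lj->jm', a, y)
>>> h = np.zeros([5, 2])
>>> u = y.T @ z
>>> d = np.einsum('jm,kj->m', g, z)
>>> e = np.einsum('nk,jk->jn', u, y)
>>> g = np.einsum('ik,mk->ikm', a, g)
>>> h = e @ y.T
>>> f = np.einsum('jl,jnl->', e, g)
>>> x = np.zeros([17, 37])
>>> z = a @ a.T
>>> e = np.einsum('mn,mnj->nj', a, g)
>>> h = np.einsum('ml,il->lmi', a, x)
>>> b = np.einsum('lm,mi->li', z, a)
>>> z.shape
(5, 5)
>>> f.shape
()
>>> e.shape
(37, 23)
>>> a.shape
(5, 37)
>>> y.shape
(5, 23)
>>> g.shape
(5, 37, 23)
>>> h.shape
(37, 5, 17)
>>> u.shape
(23, 23)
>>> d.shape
(37,)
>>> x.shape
(17, 37)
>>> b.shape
(5, 37)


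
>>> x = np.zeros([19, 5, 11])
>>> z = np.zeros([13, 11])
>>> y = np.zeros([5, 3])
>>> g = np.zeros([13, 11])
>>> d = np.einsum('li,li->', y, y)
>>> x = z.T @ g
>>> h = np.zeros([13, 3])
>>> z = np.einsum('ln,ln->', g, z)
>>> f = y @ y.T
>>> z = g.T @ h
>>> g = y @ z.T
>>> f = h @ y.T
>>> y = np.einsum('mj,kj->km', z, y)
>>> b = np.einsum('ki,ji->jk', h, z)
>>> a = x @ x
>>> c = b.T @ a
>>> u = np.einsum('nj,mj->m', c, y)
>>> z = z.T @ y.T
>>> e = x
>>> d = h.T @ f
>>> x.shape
(11, 11)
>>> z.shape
(3, 5)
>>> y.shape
(5, 11)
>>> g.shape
(5, 11)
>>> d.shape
(3, 5)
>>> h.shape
(13, 3)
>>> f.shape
(13, 5)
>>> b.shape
(11, 13)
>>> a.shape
(11, 11)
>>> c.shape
(13, 11)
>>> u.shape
(5,)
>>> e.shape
(11, 11)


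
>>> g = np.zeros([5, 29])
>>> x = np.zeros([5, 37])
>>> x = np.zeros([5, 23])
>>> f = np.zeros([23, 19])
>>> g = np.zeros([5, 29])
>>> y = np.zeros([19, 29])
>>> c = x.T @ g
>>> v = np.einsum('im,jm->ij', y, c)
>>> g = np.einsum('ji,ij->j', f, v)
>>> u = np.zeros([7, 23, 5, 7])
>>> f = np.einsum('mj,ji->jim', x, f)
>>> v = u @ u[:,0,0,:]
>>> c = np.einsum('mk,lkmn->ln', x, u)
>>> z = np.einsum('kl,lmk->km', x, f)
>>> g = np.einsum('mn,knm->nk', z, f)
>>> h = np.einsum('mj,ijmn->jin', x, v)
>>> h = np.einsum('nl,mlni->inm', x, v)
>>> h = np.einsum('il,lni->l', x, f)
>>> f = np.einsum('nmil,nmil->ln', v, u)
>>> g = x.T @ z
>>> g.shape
(23, 19)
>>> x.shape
(5, 23)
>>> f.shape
(7, 7)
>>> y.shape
(19, 29)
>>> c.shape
(7, 7)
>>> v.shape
(7, 23, 5, 7)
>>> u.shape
(7, 23, 5, 7)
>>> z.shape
(5, 19)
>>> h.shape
(23,)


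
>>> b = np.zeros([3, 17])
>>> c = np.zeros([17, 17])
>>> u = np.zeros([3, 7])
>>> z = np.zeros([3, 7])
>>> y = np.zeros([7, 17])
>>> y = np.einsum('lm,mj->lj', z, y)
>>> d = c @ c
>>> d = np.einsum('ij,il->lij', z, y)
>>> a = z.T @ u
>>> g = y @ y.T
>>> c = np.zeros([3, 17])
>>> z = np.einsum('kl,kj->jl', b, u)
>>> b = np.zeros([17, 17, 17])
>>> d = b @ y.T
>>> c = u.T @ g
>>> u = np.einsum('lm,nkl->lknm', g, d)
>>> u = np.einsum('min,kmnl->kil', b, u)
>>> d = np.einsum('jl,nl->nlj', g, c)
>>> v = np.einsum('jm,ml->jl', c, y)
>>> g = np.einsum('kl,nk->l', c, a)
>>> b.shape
(17, 17, 17)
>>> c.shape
(7, 3)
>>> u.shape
(3, 17, 3)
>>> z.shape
(7, 17)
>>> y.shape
(3, 17)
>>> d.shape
(7, 3, 3)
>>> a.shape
(7, 7)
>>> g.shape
(3,)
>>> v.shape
(7, 17)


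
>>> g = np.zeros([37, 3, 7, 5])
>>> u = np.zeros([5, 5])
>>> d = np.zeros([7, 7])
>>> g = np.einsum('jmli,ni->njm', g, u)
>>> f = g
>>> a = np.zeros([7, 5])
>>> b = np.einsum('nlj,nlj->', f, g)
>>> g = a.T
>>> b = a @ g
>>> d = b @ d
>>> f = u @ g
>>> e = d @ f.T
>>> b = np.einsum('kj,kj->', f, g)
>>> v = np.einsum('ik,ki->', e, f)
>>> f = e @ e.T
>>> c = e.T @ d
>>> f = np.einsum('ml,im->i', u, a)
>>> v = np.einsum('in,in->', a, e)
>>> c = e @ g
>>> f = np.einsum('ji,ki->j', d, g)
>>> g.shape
(5, 7)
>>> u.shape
(5, 5)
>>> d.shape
(7, 7)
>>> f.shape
(7,)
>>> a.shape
(7, 5)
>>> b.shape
()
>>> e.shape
(7, 5)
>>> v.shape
()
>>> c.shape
(7, 7)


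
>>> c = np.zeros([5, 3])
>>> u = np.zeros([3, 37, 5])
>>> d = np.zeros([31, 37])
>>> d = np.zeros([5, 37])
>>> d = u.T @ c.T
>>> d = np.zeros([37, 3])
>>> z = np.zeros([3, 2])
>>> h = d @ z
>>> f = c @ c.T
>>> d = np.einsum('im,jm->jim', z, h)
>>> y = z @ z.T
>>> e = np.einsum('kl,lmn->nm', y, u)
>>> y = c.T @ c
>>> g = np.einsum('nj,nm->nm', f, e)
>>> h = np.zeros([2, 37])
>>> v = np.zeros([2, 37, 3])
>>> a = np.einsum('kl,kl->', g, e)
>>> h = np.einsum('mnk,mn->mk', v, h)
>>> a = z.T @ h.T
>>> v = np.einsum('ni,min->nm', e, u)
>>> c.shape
(5, 3)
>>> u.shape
(3, 37, 5)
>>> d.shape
(37, 3, 2)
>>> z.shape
(3, 2)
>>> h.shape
(2, 3)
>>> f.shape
(5, 5)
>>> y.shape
(3, 3)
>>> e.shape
(5, 37)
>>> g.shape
(5, 37)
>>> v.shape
(5, 3)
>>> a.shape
(2, 2)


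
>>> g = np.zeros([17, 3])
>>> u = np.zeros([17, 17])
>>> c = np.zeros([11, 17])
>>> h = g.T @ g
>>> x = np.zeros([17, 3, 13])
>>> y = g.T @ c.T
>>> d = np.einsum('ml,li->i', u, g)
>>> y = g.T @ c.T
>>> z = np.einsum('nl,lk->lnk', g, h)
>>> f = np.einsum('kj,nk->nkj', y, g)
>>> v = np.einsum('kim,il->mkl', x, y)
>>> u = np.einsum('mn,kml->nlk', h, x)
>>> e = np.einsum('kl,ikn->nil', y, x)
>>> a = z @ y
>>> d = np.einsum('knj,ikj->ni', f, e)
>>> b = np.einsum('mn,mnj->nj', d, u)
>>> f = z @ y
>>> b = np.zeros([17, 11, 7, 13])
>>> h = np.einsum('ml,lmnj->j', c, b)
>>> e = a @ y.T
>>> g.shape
(17, 3)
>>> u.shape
(3, 13, 17)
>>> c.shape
(11, 17)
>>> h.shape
(13,)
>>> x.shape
(17, 3, 13)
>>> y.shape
(3, 11)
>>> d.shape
(3, 13)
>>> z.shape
(3, 17, 3)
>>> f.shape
(3, 17, 11)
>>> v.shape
(13, 17, 11)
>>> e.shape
(3, 17, 3)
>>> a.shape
(3, 17, 11)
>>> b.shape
(17, 11, 7, 13)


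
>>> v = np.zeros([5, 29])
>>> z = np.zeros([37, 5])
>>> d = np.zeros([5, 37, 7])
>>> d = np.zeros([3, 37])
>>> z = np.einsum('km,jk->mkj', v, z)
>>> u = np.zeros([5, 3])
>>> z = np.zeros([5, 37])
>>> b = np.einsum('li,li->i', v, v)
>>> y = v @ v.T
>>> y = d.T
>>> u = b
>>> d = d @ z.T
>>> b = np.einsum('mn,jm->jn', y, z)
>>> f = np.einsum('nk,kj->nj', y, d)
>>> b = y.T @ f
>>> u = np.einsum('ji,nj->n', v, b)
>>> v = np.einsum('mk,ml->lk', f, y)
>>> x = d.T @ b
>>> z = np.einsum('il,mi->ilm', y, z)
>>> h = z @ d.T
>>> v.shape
(3, 5)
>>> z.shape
(37, 3, 5)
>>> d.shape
(3, 5)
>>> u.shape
(3,)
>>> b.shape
(3, 5)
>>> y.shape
(37, 3)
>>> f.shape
(37, 5)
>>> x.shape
(5, 5)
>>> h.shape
(37, 3, 3)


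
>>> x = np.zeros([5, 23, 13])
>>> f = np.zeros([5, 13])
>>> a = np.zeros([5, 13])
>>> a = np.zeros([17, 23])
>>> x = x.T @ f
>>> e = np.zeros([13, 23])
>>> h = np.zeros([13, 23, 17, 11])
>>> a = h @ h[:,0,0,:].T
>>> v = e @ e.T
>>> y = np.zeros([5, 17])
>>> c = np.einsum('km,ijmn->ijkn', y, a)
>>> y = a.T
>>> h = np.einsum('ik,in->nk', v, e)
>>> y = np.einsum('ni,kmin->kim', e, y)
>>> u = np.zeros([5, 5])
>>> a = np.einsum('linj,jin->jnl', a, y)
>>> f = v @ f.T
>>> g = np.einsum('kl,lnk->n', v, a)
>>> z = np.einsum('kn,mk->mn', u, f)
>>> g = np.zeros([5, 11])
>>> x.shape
(13, 23, 13)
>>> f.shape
(13, 5)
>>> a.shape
(13, 17, 13)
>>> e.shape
(13, 23)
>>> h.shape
(23, 13)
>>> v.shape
(13, 13)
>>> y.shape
(13, 23, 17)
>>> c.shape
(13, 23, 5, 13)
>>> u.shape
(5, 5)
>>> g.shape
(5, 11)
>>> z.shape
(13, 5)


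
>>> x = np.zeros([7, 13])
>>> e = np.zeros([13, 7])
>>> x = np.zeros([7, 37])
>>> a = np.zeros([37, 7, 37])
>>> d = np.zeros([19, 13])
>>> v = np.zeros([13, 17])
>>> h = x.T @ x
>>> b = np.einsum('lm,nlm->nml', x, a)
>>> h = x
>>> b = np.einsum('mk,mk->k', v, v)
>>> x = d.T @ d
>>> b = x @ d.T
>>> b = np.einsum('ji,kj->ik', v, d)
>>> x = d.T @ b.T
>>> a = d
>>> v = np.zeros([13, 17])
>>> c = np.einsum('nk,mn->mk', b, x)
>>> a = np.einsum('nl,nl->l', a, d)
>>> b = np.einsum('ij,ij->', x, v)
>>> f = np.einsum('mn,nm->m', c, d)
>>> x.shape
(13, 17)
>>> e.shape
(13, 7)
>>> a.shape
(13,)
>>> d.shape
(19, 13)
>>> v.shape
(13, 17)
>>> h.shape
(7, 37)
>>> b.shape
()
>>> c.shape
(13, 19)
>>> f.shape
(13,)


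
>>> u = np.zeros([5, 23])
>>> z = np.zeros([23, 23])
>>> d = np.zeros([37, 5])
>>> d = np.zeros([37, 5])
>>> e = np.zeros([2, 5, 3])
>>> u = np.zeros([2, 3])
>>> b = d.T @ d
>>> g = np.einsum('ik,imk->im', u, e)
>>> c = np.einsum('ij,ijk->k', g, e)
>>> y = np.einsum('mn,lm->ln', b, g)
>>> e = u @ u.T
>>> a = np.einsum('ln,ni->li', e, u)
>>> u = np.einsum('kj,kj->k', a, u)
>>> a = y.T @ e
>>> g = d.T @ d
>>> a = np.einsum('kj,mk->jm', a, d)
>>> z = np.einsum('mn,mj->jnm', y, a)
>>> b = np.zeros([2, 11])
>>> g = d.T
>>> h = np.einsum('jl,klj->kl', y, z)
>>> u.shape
(2,)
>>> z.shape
(37, 5, 2)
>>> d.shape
(37, 5)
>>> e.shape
(2, 2)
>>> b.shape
(2, 11)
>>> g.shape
(5, 37)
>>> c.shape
(3,)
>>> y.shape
(2, 5)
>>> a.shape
(2, 37)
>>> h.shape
(37, 5)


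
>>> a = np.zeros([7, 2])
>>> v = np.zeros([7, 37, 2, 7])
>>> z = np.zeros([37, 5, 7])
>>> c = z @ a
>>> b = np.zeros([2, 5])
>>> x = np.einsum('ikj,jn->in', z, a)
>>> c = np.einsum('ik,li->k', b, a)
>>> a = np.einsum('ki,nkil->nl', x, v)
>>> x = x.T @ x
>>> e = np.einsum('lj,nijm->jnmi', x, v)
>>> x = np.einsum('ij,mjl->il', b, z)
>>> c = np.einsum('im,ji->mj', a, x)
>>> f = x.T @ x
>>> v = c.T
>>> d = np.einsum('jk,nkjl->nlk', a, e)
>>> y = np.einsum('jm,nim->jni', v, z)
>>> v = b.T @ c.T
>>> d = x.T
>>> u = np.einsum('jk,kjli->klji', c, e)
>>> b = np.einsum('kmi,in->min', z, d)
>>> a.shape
(7, 7)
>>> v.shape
(5, 7)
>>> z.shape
(37, 5, 7)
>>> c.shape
(7, 2)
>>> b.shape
(5, 7, 2)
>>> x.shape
(2, 7)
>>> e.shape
(2, 7, 7, 37)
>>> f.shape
(7, 7)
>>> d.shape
(7, 2)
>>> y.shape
(2, 37, 5)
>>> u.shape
(2, 7, 7, 37)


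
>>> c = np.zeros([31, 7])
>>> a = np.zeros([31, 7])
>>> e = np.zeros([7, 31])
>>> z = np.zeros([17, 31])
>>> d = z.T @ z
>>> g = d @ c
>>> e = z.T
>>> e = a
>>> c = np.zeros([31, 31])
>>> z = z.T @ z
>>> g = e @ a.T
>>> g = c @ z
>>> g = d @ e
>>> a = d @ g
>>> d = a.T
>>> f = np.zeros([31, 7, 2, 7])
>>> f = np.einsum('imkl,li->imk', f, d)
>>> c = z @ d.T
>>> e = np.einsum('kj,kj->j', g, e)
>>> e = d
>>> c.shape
(31, 7)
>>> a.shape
(31, 7)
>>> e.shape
(7, 31)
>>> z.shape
(31, 31)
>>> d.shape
(7, 31)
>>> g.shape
(31, 7)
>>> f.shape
(31, 7, 2)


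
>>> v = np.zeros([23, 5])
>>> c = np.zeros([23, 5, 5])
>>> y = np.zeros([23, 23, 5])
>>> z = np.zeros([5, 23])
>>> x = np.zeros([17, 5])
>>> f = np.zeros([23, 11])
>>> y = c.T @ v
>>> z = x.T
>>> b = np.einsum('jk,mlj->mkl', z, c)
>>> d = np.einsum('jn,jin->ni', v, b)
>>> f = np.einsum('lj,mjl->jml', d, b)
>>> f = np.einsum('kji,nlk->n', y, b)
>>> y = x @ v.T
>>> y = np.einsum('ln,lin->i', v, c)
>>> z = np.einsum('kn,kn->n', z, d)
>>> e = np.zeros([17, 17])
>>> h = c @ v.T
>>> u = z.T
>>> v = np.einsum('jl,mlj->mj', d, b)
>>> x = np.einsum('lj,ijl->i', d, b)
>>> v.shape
(23, 5)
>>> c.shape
(23, 5, 5)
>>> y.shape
(5,)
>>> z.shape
(17,)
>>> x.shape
(23,)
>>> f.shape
(23,)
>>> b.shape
(23, 17, 5)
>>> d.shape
(5, 17)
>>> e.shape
(17, 17)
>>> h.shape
(23, 5, 23)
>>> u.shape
(17,)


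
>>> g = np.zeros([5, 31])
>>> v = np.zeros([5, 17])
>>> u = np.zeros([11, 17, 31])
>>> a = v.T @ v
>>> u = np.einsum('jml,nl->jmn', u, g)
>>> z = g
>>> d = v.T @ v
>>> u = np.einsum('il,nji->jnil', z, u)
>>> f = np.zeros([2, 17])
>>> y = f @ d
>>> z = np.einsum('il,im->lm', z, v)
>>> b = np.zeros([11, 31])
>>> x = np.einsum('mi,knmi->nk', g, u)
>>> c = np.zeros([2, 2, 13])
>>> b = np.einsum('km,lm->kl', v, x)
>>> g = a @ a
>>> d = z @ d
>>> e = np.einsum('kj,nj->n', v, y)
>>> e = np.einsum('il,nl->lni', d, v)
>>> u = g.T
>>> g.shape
(17, 17)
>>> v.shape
(5, 17)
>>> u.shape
(17, 17)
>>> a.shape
(17, 17)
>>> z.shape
(31, 17)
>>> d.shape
(31, 17)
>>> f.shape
(2, 17)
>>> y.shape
(2, 17)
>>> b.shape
(5, 11)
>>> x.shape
(11, 17)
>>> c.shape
(2, 2, 13)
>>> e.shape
(17, 5, 31)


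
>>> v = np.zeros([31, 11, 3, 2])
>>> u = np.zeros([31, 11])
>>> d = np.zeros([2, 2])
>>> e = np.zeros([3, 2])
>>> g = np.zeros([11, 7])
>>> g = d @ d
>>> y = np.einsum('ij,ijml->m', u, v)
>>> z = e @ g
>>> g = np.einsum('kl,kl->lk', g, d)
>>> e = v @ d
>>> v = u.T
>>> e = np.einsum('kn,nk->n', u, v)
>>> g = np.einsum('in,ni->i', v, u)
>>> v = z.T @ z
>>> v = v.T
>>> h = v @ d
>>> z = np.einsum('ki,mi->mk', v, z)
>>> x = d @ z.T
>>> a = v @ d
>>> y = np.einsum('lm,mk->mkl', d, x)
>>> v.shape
(2, 2)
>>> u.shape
(31, 11)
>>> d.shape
(2, 2)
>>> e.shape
(11,)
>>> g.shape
(11,)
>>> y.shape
(2, 3, 2)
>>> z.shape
(3, 2)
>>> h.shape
(2, 2)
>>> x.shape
(2, 3)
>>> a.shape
(2, 2)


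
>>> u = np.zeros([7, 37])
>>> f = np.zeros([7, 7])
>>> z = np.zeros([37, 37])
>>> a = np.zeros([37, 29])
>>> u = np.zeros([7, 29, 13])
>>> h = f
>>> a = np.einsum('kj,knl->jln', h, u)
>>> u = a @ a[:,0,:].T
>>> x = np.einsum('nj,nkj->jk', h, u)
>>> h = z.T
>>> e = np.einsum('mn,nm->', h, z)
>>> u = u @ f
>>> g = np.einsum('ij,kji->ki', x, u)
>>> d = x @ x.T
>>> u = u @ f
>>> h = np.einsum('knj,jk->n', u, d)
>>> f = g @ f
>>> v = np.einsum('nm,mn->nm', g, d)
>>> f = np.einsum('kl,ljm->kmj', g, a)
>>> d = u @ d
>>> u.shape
(7, 13, 7)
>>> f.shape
(7, 29, 13)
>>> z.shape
(37, 37)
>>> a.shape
(7, 13, 29)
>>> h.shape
(13,)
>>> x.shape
(7, 13)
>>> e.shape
()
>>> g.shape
(7, 7)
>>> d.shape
(7, 13, 7)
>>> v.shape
(7, 7)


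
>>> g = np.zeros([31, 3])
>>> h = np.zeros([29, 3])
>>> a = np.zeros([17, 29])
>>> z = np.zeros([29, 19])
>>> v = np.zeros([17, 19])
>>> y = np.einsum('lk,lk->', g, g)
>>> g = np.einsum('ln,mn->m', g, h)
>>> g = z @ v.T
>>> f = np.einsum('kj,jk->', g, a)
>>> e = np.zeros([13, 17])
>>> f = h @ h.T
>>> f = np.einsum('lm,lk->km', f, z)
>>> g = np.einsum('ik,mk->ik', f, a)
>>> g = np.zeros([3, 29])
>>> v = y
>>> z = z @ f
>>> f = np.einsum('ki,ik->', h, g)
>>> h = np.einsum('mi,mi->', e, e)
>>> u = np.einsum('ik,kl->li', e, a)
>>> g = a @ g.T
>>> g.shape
(17, 3)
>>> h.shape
()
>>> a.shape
(17, 29)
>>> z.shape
(29, 29)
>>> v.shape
()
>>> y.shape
()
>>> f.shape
()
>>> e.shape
(13, 17)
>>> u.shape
(29, 13)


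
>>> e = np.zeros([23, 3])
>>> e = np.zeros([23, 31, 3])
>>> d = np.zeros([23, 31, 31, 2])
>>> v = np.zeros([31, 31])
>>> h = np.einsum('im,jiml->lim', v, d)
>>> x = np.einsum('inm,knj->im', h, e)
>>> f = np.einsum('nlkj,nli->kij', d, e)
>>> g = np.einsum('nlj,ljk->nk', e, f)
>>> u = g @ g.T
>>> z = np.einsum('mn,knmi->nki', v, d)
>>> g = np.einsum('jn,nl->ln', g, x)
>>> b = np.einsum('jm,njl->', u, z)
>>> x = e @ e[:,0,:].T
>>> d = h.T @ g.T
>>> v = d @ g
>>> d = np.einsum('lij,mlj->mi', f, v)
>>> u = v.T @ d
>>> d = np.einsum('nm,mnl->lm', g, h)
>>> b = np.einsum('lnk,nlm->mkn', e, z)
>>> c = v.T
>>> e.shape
(23, 31, 3)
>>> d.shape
(31, 2)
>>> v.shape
(31, 31, 2)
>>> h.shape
(2, 31, 31)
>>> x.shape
(23, 31, 23)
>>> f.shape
(31, 3, 2)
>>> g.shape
(31, 2)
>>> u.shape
(2, 31, 3)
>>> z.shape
(31, 23, 2)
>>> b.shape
(2, 3, 31)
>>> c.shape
(2, 31, 31)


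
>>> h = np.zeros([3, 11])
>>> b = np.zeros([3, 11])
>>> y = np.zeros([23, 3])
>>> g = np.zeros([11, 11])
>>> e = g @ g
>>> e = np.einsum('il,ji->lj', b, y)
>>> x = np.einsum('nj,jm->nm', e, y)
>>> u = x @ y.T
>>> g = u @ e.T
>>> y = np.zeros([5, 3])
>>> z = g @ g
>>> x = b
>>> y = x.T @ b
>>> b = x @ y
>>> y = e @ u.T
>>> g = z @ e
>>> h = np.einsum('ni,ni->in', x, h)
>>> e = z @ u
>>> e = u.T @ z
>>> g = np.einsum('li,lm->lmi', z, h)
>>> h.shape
(11, 3)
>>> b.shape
(3, 11)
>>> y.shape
(11, 11)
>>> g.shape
(11, 3, 11)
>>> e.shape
(23, 11)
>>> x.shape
(3, 11)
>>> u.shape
(11, 23)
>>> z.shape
(11, 11)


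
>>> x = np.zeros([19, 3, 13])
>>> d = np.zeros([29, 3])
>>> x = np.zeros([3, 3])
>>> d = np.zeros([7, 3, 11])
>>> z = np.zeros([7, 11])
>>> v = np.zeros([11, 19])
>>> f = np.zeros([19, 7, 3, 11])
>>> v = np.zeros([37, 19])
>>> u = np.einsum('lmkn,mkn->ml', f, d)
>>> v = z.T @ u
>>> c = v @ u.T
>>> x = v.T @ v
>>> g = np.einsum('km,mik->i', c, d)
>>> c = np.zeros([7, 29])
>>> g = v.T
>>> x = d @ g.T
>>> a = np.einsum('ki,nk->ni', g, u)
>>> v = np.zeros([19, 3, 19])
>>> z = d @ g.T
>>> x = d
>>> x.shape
(7, 3, 11)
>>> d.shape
(7, 3, 11)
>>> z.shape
(7, 3, 19)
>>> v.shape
(19, 3, 19)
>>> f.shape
(19, 7, 3, 11)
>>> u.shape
(7, 19)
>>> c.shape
(7, 29)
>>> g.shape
(19, 11)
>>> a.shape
(7, 11)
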